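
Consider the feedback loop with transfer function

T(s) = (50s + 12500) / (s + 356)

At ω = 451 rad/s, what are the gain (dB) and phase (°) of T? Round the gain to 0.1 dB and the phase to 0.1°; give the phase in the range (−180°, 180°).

33.0 dB, 9.3°

Substitute s = j451:
Numerator: 50(j451) + 12500 = 12500 + j22550
Denominator: (j451) + 356 = 356 + j451
|N| = √(12500² + 22550²) ≈ 25783, ∠N ≈ 61.00°
|D| = √(356² + 451²) ≈ 574.58, ∠D ≈ 51.71°
|T| = 25783 / 574.58 ≈ 44.873
Gain = 20 log₁₀(44.873) ≈ 33.04 dB
∠T = 61.00° − 51.71° = 9.29°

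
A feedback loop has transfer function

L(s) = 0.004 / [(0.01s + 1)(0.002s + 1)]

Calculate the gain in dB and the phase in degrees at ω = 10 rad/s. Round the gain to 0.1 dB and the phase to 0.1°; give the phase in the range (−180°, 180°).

-48.0 dB, -6.9°

At ω = 10 rad/s:
pole (1 + j10·0.01) = 1 + j0.1 → |·| ≈ 1.005, ∠ ≈ 5.71°
pole (1 + j10·0.002) = 1 + j0.02 → |·| ≈ 1.0002, ∠ ≈ 1.15°
|L| = 0.004 · 1 / (1.005 · 1.0002) ≈ 0.0039793
Gain = 20 log₁₀(0.0039793) ≈ -48.00 dB
∠L = (0°) − (5.71° + 1.15°) = -6.86°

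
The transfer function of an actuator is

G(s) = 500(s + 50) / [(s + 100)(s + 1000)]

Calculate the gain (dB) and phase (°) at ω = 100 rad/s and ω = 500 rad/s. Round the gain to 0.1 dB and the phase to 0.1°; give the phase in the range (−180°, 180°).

At s = jω = j100:
zero (s+50): 50 + j100 → |·| = √(50²+100²) = √12500 ≈ 111.8, ∠ = arctan(100/50) ≈ 63.43°
pole (s+100): 100 + j100 → |·| = √(100²+100²) = √20000 ≈ 141.42, ∠ = arctan(100/100) ≈ 45.00°
pole (s+1000): 1000 + j100 → |·| = √(1000²+100²) = √1010000 ≈ 1005, ∠ = arctan(100/1000) ≈ 5.71°
|G| = 500 · 111.8 / 1.4213e+05 ≈ 0.3933
Gain = 20 log₁₀(0.3933) ≈ -8.11 dB
∠G = 63.43° − 50.71° = 12.72°

At s = jω = j500:
zero (s+50): 50 + j500 → |·| = √(50²+500²) = √252500 ≈ 502.49, ∠ = arctan(500/50) ≈ 84.29°
pole (s+100): 100 + j500 → |·| = √(100²+500²) = √260000 ≈ 509.9, ∠ = arctan(500/100) ≈ 78.69°
pole (s+1000): 1000 + j500 → |·| = √(1000²+500²) = √1250000 ≈ 1118, ∠ = arctan(500/1000) ≈ 26.57°
|G| = 500 · 502.49 / 5.7007e+05 ≈ 0.44073
Gain = 20 log₁₀(0.44073) ≈ -7.12 dB
∠G = 84.29° − 105.26° = -20.97°

ω = 100: -8.1 dB, 12.7°; ω = 500: -7.1 dB, -21.0°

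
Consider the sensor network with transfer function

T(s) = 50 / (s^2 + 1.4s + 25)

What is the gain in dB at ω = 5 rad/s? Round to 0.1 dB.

17.1 dB

At s = jω = j5:
quadratic: (j5)² + 1.4·j5 + 25 = 0 + j7 → |·| ≈ 7, ∠ ≈ 90.00°
|T| = 50 / 7 ≈ 7.1429
Gain = 20 log₁₀(7.1429) ≈ 17.08 dB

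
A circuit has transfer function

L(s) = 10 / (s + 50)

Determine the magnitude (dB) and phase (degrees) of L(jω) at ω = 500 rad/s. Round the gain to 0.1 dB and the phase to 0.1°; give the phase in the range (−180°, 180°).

Substitute s = j500:
Numerator: 10 = 10 + j0
Denominator: (j500) + 50 = 50 + j500
|N| = √(10² + 0²) ≈ 10, ∠N ≈ 0.00°
|D| = √(50² + 500²) ≈ 502.49, ∠D ≈ 84.29°
|L| = 10 / 502.49 ≈ 0.019901
Gain = 20 log₁₀(0.019901) ≈ -34.02 dB
∠L = 0.00° − 84.29° = -84.29°

-34.0 dB, -84.3°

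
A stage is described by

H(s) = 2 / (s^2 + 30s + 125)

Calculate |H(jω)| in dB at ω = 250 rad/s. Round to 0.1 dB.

Substitute s = j250:
Numerator: 2 = 2 + j0
Denominator: (j250)^2 + 30(j250) + 125 = -62375 + j7500
|N| = √(2² + 0²) ≈ 2, ∠N ≈ 0.00°
|D| = √(62375² + 7500²) ≈ 62824, ∠D ≈ 173.14°
|H| = 2 / 62824 ≈ 3.1835e-05
Gain = 20 log₁₀(3.1835e-05) ≈ -89.94 dB

-89.9 dB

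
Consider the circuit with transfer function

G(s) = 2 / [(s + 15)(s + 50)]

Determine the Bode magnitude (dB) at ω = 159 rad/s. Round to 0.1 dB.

At s = jω = j159:
pole (s+15): 15 + j159 → |·| = √(15²+159²) = √25506 ≈ 159.71, ∠ = arctan(159/15) ≈ 84.61°
pole (s+50): 50 + j159 → |·| = √(50²+159²) = √27781 ≈ 166.68, ∠ = arctan(159/50) ≈ 72.54°
|G| = 2 / 26620 ≈ 7.5131e-05
Gain = 20 log₁₀(7.5131e-05) ≈ -82.48 dB

-82.5 dB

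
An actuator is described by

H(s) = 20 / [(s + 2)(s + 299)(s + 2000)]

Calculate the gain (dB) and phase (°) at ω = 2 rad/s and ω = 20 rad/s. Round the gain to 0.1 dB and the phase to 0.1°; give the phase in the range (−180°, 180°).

ω = 2: -98.5 dB, -45.4°; ω = 20: -115.6 dB, -88.7°

At s = jω = j2:
pole (s+2): 2 + j2 → |·| = √(2²+2²) = √8 ≈ 2.8284, ∠ = arctan(2/2) ≈ 45.00°
pole (s+299): 299 + j2 → |·| = √(299²+2²) = √89405 ≈ 299.01, ∠ = arctan(2/299) ≈ 0.38°
pole (s+2000): 2000 + j2 → |·| = √(2000²+2²) = √4000004 ≈ 2000, ∠ = arctan(2/2000) ≈ 0.06°
|H| = 20 / 1.6914e+06 ≈ 1.1825e-05
Gain = 20 log₁₀(1.1825e-05) ≈ -98.54 dB
∠H = 0.00° − 45.44° = -45.44°

At s = jω = j20:
pole (s+2): 2 + j20 → |·| = √(2²+20²) = √404 ≈ 20.1, ∠ = arctan(20/2) ≈ 84.29°
pole (s+299): 299 + j20 → |·| = √(299²+20²) = √89801 ≈ 299.67, ∠ = arctan(20/299) ≈ 3.83°
pole (s+2000): 2000 + j20 → |·| = √(2000²+20²) = √4000400 ≈ 2000.1, ∠ = arctan(20/2000) ≈ 0.57°
|H| = 20 / 1.2047e+07 ≈ 1.6602e-06
Gain = 20 log₁₀(1.6602e-06) ≈ -115.60 dB
∠H = 0.00° − 88.69° = -88.69°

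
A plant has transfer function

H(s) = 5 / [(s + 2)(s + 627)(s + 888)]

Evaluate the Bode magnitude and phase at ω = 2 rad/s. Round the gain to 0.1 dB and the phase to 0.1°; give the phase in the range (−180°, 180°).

-110.0 dB, -45.3°

At s = jω = j2:
pole (s+2): 2 + j2 → |·| = √(2²+2²) = √8 ≈ 2.8284, ∠ = arctan(2/2) ≈ 45.00°
pole (s+627): 627 + j2 → |·| = √(627²+2²) = √393133 ≈ 627, ∠ = arctan(2/627) ≈ 0.18°
pole (s+888): 888 + j2 → |·| = √(888²+2²) = √788548 ≈ 888, ∠ = arctan(2/888) ≈ 0.13°
|H| = 5 / 1.5748e+06 ≈ 3.175e-06
Gain = 20 log₁₀(3.175e-06) ≈ -109.97 dB
∠H = 0.00° − 45.31° = -45.31°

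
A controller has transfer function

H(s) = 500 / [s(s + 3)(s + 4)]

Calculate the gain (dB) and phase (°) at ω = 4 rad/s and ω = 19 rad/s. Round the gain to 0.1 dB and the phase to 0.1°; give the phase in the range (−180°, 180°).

At s = jω = j4:
pole (s+3): 3 + j4 → |·| = √(3²+4²) = √25 ≈ 5, ∠ = arctan(4/3) ≈ 53.13°
pole (s+4): 4 + j4 → |·| = √(4²+4²) = √32 ≈ 5.6569, ∠ = arctan(4/4) ≈ 45.00°
pole at origin: |s| = 4, ∠ = 90.00° (in denominator)
|H| = 500 / 113.14 ≈ 4.4193
Gain = 20 log₁₀(4.4193) ≈ 12.91 dB
∠H = 0.00° − 188.13° = -188.13° ≡ 171.87° (principal value)

At s = jω = j19:
pole (s+3): 3 + j19 → |·| = √(3²+19²) = √370 ≈ 19.235, ∠ = arctan(19/3) ≈ 81.03°
pole (s+4): 4 + j19 → |·| = √(4²+19²) = √377 ≈ 19.416, ∠ = arctan(19/4) ≈ 78.11°
pole at origin: |s| = 19, ∠ = 90.00° (in denominator)
|H| = 500 / 7095.9 ≈ 0.070463
Gain = 20 log₁₀(0.070463) ≈ -23.04 dB
∠H = 0.00° − 249.14° = -249.14° ≡ 110.86° (principal value)

ω = 4: 12.9 dB, 171.9°; ω = 19: -23.0 dB, 110.9°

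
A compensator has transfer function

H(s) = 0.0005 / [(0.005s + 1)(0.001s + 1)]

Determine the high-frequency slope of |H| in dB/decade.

Each pole contributes −20 dB/decade at high frequency; each zero contributes +20 dB/decade.
Net: 0 zero(s) − 2 pole(s) → -40 dB/decade.

-40 dB/decade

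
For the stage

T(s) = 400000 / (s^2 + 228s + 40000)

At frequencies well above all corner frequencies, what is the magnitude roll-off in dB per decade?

-40 dB/decade

Each pole contributes −20 dB/decade at high frequency; each zero contributes +20 dB/decade.
Net: 0 zero(s) − 2 pole(s) → -40 dB/decade.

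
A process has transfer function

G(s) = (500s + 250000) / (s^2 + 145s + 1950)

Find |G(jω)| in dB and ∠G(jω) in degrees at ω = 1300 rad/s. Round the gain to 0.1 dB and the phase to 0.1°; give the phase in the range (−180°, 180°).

-7.7 dB, -104.7°

Substitute s = j1300:
Numerator: 500(j1300) + 250000 = 250000 + j650000
Denominator: (j1300)^2 + 145(j1300) + 1950 = -1688050 + j188500
|N| = √(250000² + 650000²) ≈ 6.9642e+05, ∠N ≈ 68.96°
|D| = √(1688050² + 188500²) ≈ 1.6985e+06, ∠D ≈ 173.63°
|G| = 6.9642e+05 / 1.6985e+06 ≈ 0.41002
Gain = 20 log₁₀(0.41002) ≈ -7.74 dB
∠G = 68.96° − 173.63° = -104.67°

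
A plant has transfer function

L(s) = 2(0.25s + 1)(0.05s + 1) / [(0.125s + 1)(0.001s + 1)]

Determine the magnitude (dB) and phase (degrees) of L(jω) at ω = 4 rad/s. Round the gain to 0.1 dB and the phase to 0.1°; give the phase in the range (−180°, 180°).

At ω = 4 rad/s:
zero (1 + j4·0.25) = 1 + j1 → |·| ≈ 1.4142, ∠ ≈ 45.00°
zero (1 + j4·0.05) = 1 + j0.2 → |·| ≈ 1.0198, ∠ ≈ 11.31°
pole (1 + j4·0.125) = 1 + j0.5 → |·| ≈ 1.118, ∠ ≈ 26.57°
pole (1 + j4·0.001) = 1 + j0.004 → |·| ≈ 1, ∠ ≈ 0.23°
|L| = 2 · 1.4142 · 1.0198 / (1.118 · 1) ≈ 2.58
Gain = 20 log₁₀(2.58) ≈ 8.23 dB
∠L = (45.00° + 11.31°) − (26.57° + 0.23°) = 29.51°

8.2 dB, 29.5°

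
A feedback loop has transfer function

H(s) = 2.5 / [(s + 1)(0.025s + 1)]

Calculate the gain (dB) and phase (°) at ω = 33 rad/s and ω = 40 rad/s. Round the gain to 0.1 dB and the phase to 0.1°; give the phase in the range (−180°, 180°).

At ω = 33 rad/s:
pole (1 + j33·1) = 1 + j33 → |·| ≈ 33.015, ∠ ≈ 88.26°
pole (1 + j33·0.025) = 1 + j0.825 → |·| ≈ 1.2964, ∠ ≈ 39.52°
|H| = 2.5 · 1 / (33.015 · 1.2964) ≈ 0.05841
Gain = 20 log₁₀(0.05841) ≈ -24.67 dB
∠H = (0°) − (88.26° + 39.52°) = -127.78°

At ω = 40 rad/s:
pole (1 + j40·1) = 1 + j40 → |·| ≈ 40.012, ∠ ≈ 88.57°
pole (1 + j40·0.025) = 1 + j1 → |·| ≈ 1.4142, ∠ ≈ 45.00°
|H| = 2.5 · 1 / (40.012 · 1.4142) ≈ 0.044181
Gain = 20 log₁₀(0.044181) ≈ -27.10 dB
∠H = (0°) − (88.57° + 45.00°) = -133.57°

ω = 33: -24.7 dB, -127.8°; ω = 40: -27.1 dB, -133.6°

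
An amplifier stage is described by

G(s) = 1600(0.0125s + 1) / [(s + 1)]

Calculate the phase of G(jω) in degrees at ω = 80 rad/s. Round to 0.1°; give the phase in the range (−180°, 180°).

At ω = 80 rad/s:
zero (1 + j80·0.0125) = 1 + j1 → |·| ≈ 1.4142, ∠ ≈ 45.00°
pole (1 + j80·1) = 1 + j80 → |·| ≈ 80.006, ∠ ≈ 89.28°
∠G = (45.00°) − (89.28°) = -44.28°

-44.3°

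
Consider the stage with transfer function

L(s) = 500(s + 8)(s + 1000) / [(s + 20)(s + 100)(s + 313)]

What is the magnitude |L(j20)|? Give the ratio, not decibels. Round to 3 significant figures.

11.9

At s = jω = j20:
zero (s+8): 8 + j20 → |·| = √(8²+20²) = √464 ≈ 21.541, ∠ = arctan(20/8) ≈ 68.20°
zero (s+1000): 1000 + j20 → |·| = √(1000²+20²) = √1000400 ≈ 1000.2, ∠ = arctan(20/1000) ≈ 1.15°
pole (s+20): 20 + j20 → |·| = √(20²+20²) = √800 ≈ 28.284, ∠ = arctan(20/20) ≈ 45.00°
pole (s+100): 100 + j20 → |·| = √(100²+20²) = √10400 ≈ 101.98, ∠ = arctan(20/100) ≈ 11.31°
pole (s+313): 313 + j20 → |·| = √(313²+20²) = √98369 ≈ 313.64, ∠ = arctan(20/313) ≈ 3.66°
|L| = 500 · 21545 / 9.0466e+05 ≈ 11.908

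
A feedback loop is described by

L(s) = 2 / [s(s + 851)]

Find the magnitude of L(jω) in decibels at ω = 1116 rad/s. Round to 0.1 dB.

At s = jω = j1116:
pole (s+851): 851 + j1116 → |·| = √(851²+1116²) = √1969657 ≈ 1403.4, ∠ = arctan(1116/851) ≈ 52.67°
pole at origin: |s| = 1116, ∠ = 90.00° (in denominator)
|L| = 2 / 1.5662e+06 ≈ 1.277e-06
Gain = 20 log₁₀(1.277e-06) ≈ -117.88 dB

-117.9 dB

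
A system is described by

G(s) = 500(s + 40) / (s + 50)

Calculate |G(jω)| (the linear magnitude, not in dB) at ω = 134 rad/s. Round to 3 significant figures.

At s = jω = j134:
zero (s+40): 40 + j134 → |·| = √(40²+134²) = √19556 ≈ 139.84, ∠ = arctan(134/40) ≈ 73.38°
pole (s+50): 50 + j134 → |·| = √(50²+134²) = √20456 ≈ 143.02, ∠ = arctan(134/50) ≈ 69.54°
|G| = 500 · 139.84 / 143.02 ≈ 488.88

489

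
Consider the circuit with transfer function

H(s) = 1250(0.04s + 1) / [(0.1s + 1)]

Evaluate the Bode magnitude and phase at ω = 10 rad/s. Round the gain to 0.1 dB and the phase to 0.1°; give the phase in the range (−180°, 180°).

59.6 dB, -23.2°

At ω = 10 rad/s:
zero (1 + j10·0.04) = 1 + j0.4 → |·| ≈ 1.077, ∠ ≈ 21.80°
pole (1 + j10·0.1) = 1 + j1 → |·| ≈ 1.4142, ∠ ≈ 45.00°
|H| = 1250 · 1.077 / (1.4142) ≈ 951.95
Gain = 20 log₁₀(951.95) ≈ 59.57 dB
∠H = (21.80°) − (45.00°) = -23.20°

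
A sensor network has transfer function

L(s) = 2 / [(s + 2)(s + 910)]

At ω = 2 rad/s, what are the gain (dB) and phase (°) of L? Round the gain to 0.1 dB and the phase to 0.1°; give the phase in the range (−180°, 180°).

At s = jω = j2:
pole (s+2): 2 + j2 → |·| = √(2²+2²) = √8 ≈ 2.8284, ∠ = arctan(2/2) ≈ 45.00°
pole (s+910): 910 + j2 → |·| = √(910²+2²) = √828104 ≈ 910, ∠ = arctan(2/910) ≈ 0.13°
|L| = 2 / 2573.8 ≈ 0.00077706
Gain = 20 log₁₀(0.00077706) ≈ -62.19 dB
∠L = 0.00° − 45.13° = -45.13°

-62.2 dB, -45.1°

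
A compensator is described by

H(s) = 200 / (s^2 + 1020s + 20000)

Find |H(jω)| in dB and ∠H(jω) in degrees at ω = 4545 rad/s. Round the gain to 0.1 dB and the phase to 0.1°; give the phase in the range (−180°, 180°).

Substitute s = j4545:
Numerator: 200 = 200 + j0
Denominator: (j4545)^2 + 1020(j4545) + 20000 = -20637025 + j4635900
|N| = √(200² + 0²) ≈ 200, ∠N ≈ 0.00°
|D| = √(20637025² + 4635900²) ≈ 2.1151e+07, ∠D ≈ 167.34°
|H| = 200 / 2.1151e+07 ≈ 9.4558e-06
Gain = 20 log₁₀(9.4558e-06) ≈ -100.49 dB
∠H = 0.00° − 167.34° = -167.34°

-100.5 dB, -167.3°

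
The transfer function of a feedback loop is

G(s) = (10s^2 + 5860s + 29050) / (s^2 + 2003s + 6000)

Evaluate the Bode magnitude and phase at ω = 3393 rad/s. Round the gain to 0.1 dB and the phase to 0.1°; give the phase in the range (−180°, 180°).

18.8 dB, 20.8°

Substitute s = j3393:
Numerator: 10(j3393)^2 + 5860(j3393) + 29050 = -115095440 + j19882980
Denominator: (j3393)^2 + 2003(j3393) + 6000 = -11506449 + j6796179
|N| = √(115095440² + 19882980²) ≈ 1.168e+08, ∠N ≈ 170.20°
|D| = √(11506449² + 6796179²) ≈ 1.3364e+07, ∠D ≈ 149.43°
|G| = 1.168e+08 / 1.3364e+07 ≈ 8.7399
Gain = 20 log₁₀(8.7399) ≈ 18.83 dB
∠G = 170.20° − 149.43° = 20.77°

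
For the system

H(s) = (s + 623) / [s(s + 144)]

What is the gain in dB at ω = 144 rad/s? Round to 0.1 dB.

At s = jω = j144:
zero (s+623): 623 + j144 → |·| = √(623²+144²) = √408865 ≈ 639.43, ∠ = arctan(144/623) ≈ 13.01°
pole (s+144): 144 + j144 → |·| = √(144²+144²) = √41472 ≈ 203.65, ∠ = arctan(144/144) ≈ 45.00°
pole at origin: |s| = 144, ∠ = 90.00° (in denominator)
|H| = 1 · 639.43 / 29326 ≈ 0.021804
Gain = 20 log₁₀(0.021804) ≈ -33.23 dB

-33.2 dB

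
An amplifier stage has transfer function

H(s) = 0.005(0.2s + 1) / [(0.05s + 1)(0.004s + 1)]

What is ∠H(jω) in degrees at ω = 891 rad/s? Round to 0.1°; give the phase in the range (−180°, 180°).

At ω = 891 rad/s:
zero (1 + j891·0.2) = 1 + j178.2 → |·| ≈ 178.2, ∠ ≈ 89.68°
pole (1 + j891·0.05) = 1 + j44.55 → |·| ≈ 44.561, ∠ ≈ 88.71°
pole (1 + j891·0.004) = 1 + j3.564 → |·| ≈ 3.7016, ∠ ≈ 74.33°
∠H = (89.68°) − (88.71° + 74.33°) = -73.36°

-73.4°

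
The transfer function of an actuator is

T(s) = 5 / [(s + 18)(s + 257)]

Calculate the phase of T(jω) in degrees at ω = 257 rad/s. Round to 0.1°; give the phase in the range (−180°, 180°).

At s = jω = j257:
pole (s+18): 18 + j257 → |·| = √(18²+257²) = √66373 ≈ 257.63, ∠ = arctan(257/18) ≈ 85.99°
pole (s+257): 257 + j257 → |·| = √(257²+257²) = √132098 ≈ 363.45, ∠ = arctan(257/257) ≈ 45.00°
∠T = 0.00° − 130.99° = -130.99°

-131.0°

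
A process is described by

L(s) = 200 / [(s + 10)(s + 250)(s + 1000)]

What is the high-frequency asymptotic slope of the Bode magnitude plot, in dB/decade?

-60 dB/decade

Each pole contributes −20 dB/decade at high frequency; each zero contributes +20 dB/decade.
Net: 0 zero(s) − 3 pole(s) → -60 dB/decade.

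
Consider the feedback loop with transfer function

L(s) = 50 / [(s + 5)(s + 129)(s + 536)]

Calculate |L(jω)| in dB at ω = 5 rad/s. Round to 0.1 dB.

At s = jω = j5:
pole (s+5): 5 + j5 → |·| = √(5²+5²) = √50 ≈ 7.0711, ∠ = arctan(5/5) ≈ 45.00°
pole (s+129): 129 + j5 → |·| = √(129²+5²) = √16666 ≈ 129.1, ∠ = arctan(5/129) ≈ 2.22°
pole (s+536): 536 + j5 → |·| = √(536²+5²) = √287321 ≈ 536.02, ∠ = arctan(5/536) ≈ 0.53°
|L| = 50 / 4.8932e+05 ≈ 0.00010218
Gain = 20 log₁₀(0.00010218) ≈ -79.81 dB

-79.8 dB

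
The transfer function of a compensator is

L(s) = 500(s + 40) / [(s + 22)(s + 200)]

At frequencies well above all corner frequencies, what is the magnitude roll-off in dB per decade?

-20 dB/decade

Each pole contributes −20 dB/decade at high frequency; each zero contributes +20 dB/decade.
Net: 1 zero(s) − 2 pole(s) → -20 dB/decade.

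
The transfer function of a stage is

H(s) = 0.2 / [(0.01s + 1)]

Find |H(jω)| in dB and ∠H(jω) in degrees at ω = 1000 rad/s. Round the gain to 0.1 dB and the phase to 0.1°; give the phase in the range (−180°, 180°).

At ω = 1000 rad/s:
pole (1 + j1000·0.01) = 1 + j10 → |·| ≈ 10.05, ∠ ≈ 84.29°
|H| = 0.2 · 1 / (10.05) ≈ 0.0199
Gain = 20 log₁₀(0.0199) ≈ -34.02 dB
∠H = (0°) − (84.29°) = -84.29°

-34.0 dB, -84.3°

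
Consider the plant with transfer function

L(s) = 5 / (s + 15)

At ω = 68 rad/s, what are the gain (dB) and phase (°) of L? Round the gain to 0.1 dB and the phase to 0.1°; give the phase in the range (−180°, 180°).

-22.9 dB, -77.6°

At s = jω = j68:
pole (s+15): 15 + j68 → |·| = √(15²+68²) = √4849 ≈ 69.635, ∠ = arctan(68/15) ≈ 77.56°
|L| = 5 / 69.635 ≈ 0.071803
Gain = 20 log₁₀(0.071803) ≈ -22.88 dB
∠L = 0.00° − 77.56° = -77.56°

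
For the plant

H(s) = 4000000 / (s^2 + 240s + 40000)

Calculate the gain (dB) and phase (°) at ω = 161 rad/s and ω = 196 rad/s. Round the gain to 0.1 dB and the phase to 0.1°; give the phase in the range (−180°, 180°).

ω = 161: 39.8 dB, -70.0°; ω = 196: 38.6 dB, -88.1°

At s = jω = j161:
quadratic: (j161)² + 240·j161 + 40000 = 14079 + j38640 → |·| ≈ 41125, ∠ ≈ 69.98°
|H| = 4000000 / 41125 ≈ 97.264
Gain = 20 log₁₀(97.264) ≈ 39.76 dB
∠H = 0.00° − 69.98° = -69.98°

At s = jω = j196:
quadratic: (j196)² + 240·j196 + 40000 = 1584 + j47040 → |·| ≈ 47067, ∠ ≈ 88.07°
|H| = 4000000 / 47067 ≈ 84.985
Gain = 20 log₁₀(84.985) ≈ 38.59 dB
∠H = 0.00° − 88.07° = -88.07°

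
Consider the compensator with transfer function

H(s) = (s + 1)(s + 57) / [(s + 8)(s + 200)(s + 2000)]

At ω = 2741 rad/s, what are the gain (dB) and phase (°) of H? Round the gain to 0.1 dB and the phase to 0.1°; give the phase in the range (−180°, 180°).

-70.6 dB, -50.8°

At s = jω = j2741:
zero (s+1): 1 + j2741 → |·| = √(1²+2741²) = √7513082 ≈ 2741, ∠ = arctan(2741/1) ≈ 89.98°
zero (s+57): 57 + j2741 → |·| = √(57²+2741²) = √7516330 ≈ 2741.6, ∠ = arctan(2741/57) ≈ 88.81°
pole (s+8): 8 + j2741 → |·| = √(8²+2741²) = √7513145 ≈ 2741, ∠ = arctan(2741/8) ≈ 89.83°
pole (s+200): 200 + j2741 → |·| = √(200²+2741²) = √7553081 ≈ 2748.3, ∠ = arctan(2741/200) ≈ 85.83°
pole (s+2000): 2000 + j2741 → |·| = √(2000²+2741²) = √11513081 ≈ 3393.1, ∠ = arctan(2741/2000) ≈ 53.88°
|H| = 1 · 7.5147e+06 / 2.5561e+10 ≈ 0.00029399
Gain = 20 log₁₀(0.00029399) ≈ -70.63 dB
∠H = 178.79° − 229.54° = -50.75°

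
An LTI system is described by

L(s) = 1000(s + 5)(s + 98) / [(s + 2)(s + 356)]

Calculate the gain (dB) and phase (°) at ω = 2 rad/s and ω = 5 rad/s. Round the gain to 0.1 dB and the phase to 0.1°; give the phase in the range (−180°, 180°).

ω = 2: 54.4 dB, -22.4°; ω = 5: 51.2 dB, -21.1°

At s = jω = j2:
zero (s+5): 5 + j2 → |·| = √(5²+2²) = √29 ≈ 5.3852, ∠ = arctan(2/5) ≈ 21.80°
zero (s+98): 98 + j2 → |·| = √(98²+2²) = √9608 ≈ 98.02, ∠ = arctan(2/98) ≈ 1.17°
pole (s+2): 2 + j2 → |·| = √(2²+2²) = √8 ≈ 2.8284, ∠ = arctan(2/2) ≈ 45.00°
pole (s+356): 356 + j2 → |·| = √(356²+2²) = √126740 ≈ 356.01, ∠ = arctan(2/356) ≈ 0.32°
|L| = 1000 · 527.86 / 1006.9 ≈ 524.24
Gain = 20 log₁₀(524.24) ≈ 54.39 dB
∠L = 22.97° − 45.32° = -22.35°

At s = jω = j5:
zero (s+5): 5 + j5 → |·| = √(5²+5²) = √50 ≈ 7.0711, ∠ = arctan(5/5) ≈ 45.00°
zero (s+98): 98 + j5 → |·| = √(98²+5²) = √9629 ≈ 98.127, ∠ = arctan(5/98) ≈ 2.92°
pole (s+2): 2 + j5 → |·| = √(2²+5²) = √29 ≈ 5.3852, ∠ = arctan(5/2) ≈ 68.20°
pole (s+356): 356 + j5 → |·| = √(356²+5²) = √126761 ≈ 356.04, ∠ = arctan(5/356) ≈ 0.80°
|L| = 1000 · 693.87 / 1917.3 ≈ 361.9
Gain = 20 log₁₀(361.9) ≈ 51.17 dB
∠L = 47.92° − 69.00° = -21.08°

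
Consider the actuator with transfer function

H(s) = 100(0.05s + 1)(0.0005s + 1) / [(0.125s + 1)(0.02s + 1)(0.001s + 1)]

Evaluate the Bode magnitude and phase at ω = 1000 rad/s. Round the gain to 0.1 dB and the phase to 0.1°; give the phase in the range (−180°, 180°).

At ω = 1000 rad/s:
zero (1 + j1000·0.05) = 1 + j50 → |·| ≈ 50.01, ∠ ≈ 88.85°
zero (1 + j1000·0.0005) = 1 + j0.5 → |·| ≈ 1.118, ∠ ≈ 26.57°
pole (1 + j1000·0.125) = 1 + j125 → |·| ≈ 125, ∠ ≈ 89.54°
pole (1 + j1000·0.02) = 1 + j20 → |·| ≈ 20.025, ∠ ≈ 87.14°
pole (1 + j1000·0.001) = 1 + j1 → |·| ≈ 1.4142, ∠ ≈ 45.00°
|H| = 100 · 50.01 · 1.118 / (125 · 20.025 · 1.4142) ≈ 1.5794
Gain = 20 log₁₀(1.5794) ≈ 3.97 dB
∠H = (88.85° + 26.57°) − (89.54° + 87.14° + 45.00°) = -106.26°

4.0 dB, -106.3°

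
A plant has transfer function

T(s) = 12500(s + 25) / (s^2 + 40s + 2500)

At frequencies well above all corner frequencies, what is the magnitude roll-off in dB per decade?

Each pole contributes −20 dB/decade at high frequency; each zero contributes +20 dB/decade.
Net: 1 zero(s) − 2 pole(s) → -20 dB/decade.

-20 dB/decade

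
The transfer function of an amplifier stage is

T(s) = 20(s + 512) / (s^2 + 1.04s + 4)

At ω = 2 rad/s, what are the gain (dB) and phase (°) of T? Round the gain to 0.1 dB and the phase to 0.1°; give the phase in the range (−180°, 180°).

73.8 dB, -89.8°

At s = jω = j2:
zero (s+512): 512 + j2 → |·| = √(512²+2²) = √262148 ≈ 512, ∠ = arctan(2/512) ≈ 0.22°
quadratic: (j2)² + 1.04·j2 + 4 = 0 + j2.08 → |·| ≈ 2.08, ∠ ≈ 90.00°
|T| = 20 · 512 / 2.08 ≈ 4923.1
Gain = 20 log₁₀(4923.1) ≈ 73.84 dB
∠T = 0.22° − 90.00° = -89.78°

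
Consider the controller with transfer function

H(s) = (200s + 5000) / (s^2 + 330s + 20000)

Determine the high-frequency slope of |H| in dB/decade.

-20 dB/decade

Each pole contributes −20 dB/decade at high frequency; each zero contributes +20 dB/decade.
Net: 1 zero(s) − 2 pole(s) → -20 dB/decade.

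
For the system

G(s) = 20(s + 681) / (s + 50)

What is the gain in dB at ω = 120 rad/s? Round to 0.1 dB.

40.5 dB

At s = jω = j120:
zero (s+681): 681 + j120 → |·| = √(681²+120²) = √478161 ≈ 691.49, ∠ = arctan(120/681) ≈ 9.99°
pole (s+50): 50 + j120 → |·| = √(50²+120²) = √16900 ≈ 130, ∠ = arctan(120/50) ≈ 67.38°
|G| = 20 · 691.49 / 130 ≈ 106.38
Gain = 20 log₁₀(106.38) ≈ 40.54 dB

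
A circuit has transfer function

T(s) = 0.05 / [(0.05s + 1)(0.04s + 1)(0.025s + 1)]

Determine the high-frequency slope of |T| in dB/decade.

Each pole contributes −20 dB/decade at high frequency; each zero contributes +20 dB/decade.
Net: 0 zero(s) − 3 pole(s) → -60 dB/decade.

-60 dB/decade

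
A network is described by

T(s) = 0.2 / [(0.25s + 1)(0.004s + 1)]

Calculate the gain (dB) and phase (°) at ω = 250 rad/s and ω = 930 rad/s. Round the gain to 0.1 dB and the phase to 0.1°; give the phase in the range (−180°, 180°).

At ω = 250 rad/s:
pole (1 + j250·0.25) = 1 + j62.5 → |·| ≈ 62.508, ∠ ≈ 89.08°
pole (1 + j250·0.004) = 1 + j1 → |·| ≈ 1.4142, ∠ ≈ 45.00°
|T| = 0.2 · 1 / (62.508 · 1.4142) ≈ 0.0022625
Gain = 20 log₁₀(0.0022625) ≈ -52.91 dB
∠T = (0°) − (89.08° + 45.00°) = -134.08°

At ω = 930 rad/s:
pole (1 + j930·0.25) = 1 + j232.5 → |·| ≈ 232.5, ∠ ≈ 89.75°
pole (1 + j930·0.004) = 1 + j3.72 → |·| ≈ 3.8521, ∠ ≈ 74.95°
|T| = 0.2 · 1 / (232.5 · 3.8521) ≈ 0.00022331
Gain = 20 log₁₀(0.00022331) ≈ -73.02 dB
∠T = (0°) − (89.75° + 74.95°) = -164.70°

ω = 250: -52.9 dB, -134.1°; ω = 930: -73.0 dB, -164.7°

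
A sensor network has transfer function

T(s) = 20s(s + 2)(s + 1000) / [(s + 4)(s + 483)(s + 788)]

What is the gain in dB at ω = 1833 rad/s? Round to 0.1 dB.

At s = jω = j1833:
zero (s+2): 2 + j1833 → |·| = √(2²+1833²) = √3359893 ≈ 1833, ∠ = arctan(1833/2) ≈ 89.94°
zero (s+1000): 1000 + j1833 → |·| = √(1000²+1833²) = √4359889 ≈ 2088, ∠ = arctan(1833/1000) ≈ 61.39°
zero at origin: s = j1833 → |·| = 1833, ∠ = 90.00°
pole (s+4): 4 + j1833 → |·| = √(4²+1833²) = √3359905 ≈ 1833, ∠ = arctan(1833/4) ≈ 89.87°
pole (s+483): 483 + j1833 → |·| = √(483²+1833²) = √3593178 ≈ 1895.6, ∠ = arctan(1833/483) ≈ 75.24°
pole (s+788): 788 + j1833 → |·| = √(788²+1833²) = √3980833 ≈ 1995.2, ∠ = arctan(1833/788) ≈ 66.74°
|T| = 20 · 7.0154e+09 / 6.9326e+09 ≈ 20.239
Gain = 20 log₁₀(20.239) ≈ 26.12 dB

26.1 dB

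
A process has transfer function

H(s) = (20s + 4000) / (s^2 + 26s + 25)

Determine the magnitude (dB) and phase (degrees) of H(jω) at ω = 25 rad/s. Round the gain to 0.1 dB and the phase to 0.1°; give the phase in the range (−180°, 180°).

Substitute s = j25:
Numerator: 20(j25) + 4000 = 4000 + j500
Denominator: (j25)^2 + 26(j25) + 25 = -600 + j650
|N| = √(4000² + 500²) ≈ 4031.1, ∠N ≈ 7.13°
|D| = √(600² + 650²) ≈ 884.59, ∠D ≈ 132.71°
|H| = 4031.1 / 884.59 ≈ 4.557
Gain = 20 log₁₀(4.557) ≈ 13.17 dB
∠H = 7.13° − 132.71° = -125.58°

13.2 dB, -125.6°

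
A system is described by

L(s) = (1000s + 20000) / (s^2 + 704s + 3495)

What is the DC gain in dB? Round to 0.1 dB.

15.2 dB

L(0) = 20000 / 3495 ≈ 5.7225
20 log₁₀(5.7225) ≈ 15.15 dB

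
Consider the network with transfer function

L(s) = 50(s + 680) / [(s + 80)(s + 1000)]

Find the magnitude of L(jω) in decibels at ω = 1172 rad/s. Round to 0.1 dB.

-28.5 dB

At s = jω = j1172:
zero (s+680): 680 + j1172 → |·| = √(680²+1172²) = √1835984 ≈ 1355, ∠ = arctan(1172/680) ≈ 59.88°
pole (s+80): 80 + j1172 → |·| = √(80²+1172²) = √1379984 ≈ 1174.7, ∠ = arctan(1172/80) ≈ 86.10°
pole (s+1000): 1000 + j1172 → |·| = √(1000²+1172²) = √2373584 ≈ 1540.6, ∠ = arctan(1172/1000) ≈ 49.53°
|L| = 50 · 1355 / 1.8097e+06 ≈ 0.037437
Gain = 20 log₁₀(0.037437) ≈ -28.53 dB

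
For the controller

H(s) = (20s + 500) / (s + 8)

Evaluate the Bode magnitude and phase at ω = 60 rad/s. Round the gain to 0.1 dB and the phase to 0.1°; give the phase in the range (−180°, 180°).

Substitute s = j60:
Numerator: 20(j60) + 500 = 500 + j1200
Denominator: (j60) + 8 = 8 + j60
|N| = √(500² + 1200²) ≈ 1300, ∠N ≈ 67.38°
|D| = √(8² + 60²) ≈ 60.531, ∠D ≈ 82.41°
|H| = 1300 / 60.531 ≈ 21.477
Gain = 20 log₁₀(21.477) ≈ 26.64 dB
∠H = 67.38° − 82.41° = -15.03°

26.6 dB, -15.0°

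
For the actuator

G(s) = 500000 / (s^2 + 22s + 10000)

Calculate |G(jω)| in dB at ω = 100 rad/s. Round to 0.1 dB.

At s = jω = j100:
quadratic: (j100)² + 22·j100 + 10000 = 0 + j2200 → |·| ≈ 2200, ∠ ≈ 90.00°
|G| = 500000 / 2200 ≈ 227.27
Gain = 20 log₁₀(227.27) ≈ 47.13 dB

47.1 dB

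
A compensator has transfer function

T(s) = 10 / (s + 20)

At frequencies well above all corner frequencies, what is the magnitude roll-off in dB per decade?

-20 dB/decade

Each pole contributes −20 dB/decade at high frequency; each zero contributes +20 dB/decade.
Net: 0 zero(s) − 1 pole(s) → -20 dB/decade.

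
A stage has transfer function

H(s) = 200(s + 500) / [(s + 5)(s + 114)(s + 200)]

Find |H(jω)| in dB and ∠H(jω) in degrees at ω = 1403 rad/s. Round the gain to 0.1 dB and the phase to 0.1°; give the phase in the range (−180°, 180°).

-79.5 dB, 173.3°

At s = jω = j1403:
zero (s+500): 500 + j1403 → |·| = √(500²+1403²) = √2218409 ≈ 1489.4, ∠ = arctan(1403/500) ≈ 70.38°
pole (s+5): 5 + j1403 → |·| = √(5²+1403²) = √1968434 ≈ 1403, ∠ = arctan(1403/5) ≈ 89.80°
pole (s+114): 114 + j1403 → |·| = √(114²+1403²) = √1981405 ≈ 1407.6, ∠ = arctan(1403/114) ≈ 85.35°
pole (s+200): 200 + j1403 → |·| = √(200²+1403²) = √2008409 ≈ 1417.2, ∠ = arctan(1403/200) ≈ 81.89°
|H| = 200 · 1489.4 / 2.7988e+09 ≈ 0.00010643
Gain = 20 log₁₀(0.00010643) ≈ -79.46 dB
∠H = 70.38° − 257.04° = -186.66° ≡ 173.34° (principal value)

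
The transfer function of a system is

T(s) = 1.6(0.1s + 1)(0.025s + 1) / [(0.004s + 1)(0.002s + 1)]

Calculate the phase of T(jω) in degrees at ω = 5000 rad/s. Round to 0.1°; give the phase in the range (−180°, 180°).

At ω = 5000 rad/s:
zero (1 + j5000·0.1) = 1 + j500 → |·| ≈ 500, ∠ ≈ 89.89°
zero (1 + j5000·0.025) = 1 + j125 → |·| ≈ 125, ∠ ≈ 89.54°
pole (1 + j5000·0.004) = 1 + j20 → |·| ≈ 20.025, ∠ ≈ 87.14°
pole (1 + j5000·0.002) = 1 + j10 → |·| ≈ 10.05, ∠ ≈ 84.29°
∠T = (89.89° + 89.54°) − (87.14° + 84.29°) = 8.00°

8.0°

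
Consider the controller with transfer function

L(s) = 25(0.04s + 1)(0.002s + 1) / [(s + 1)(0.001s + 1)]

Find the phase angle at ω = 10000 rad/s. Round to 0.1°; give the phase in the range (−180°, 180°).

2.7°

At ω = 10000 rad/s:
zero (1 + j10000·0.04) = 1 + j400 → |·| ≈ 400, ∠ ≈ 89.86°
zero (1 + j10000·0.002) = 1 + j20 → |·| ≈ 20.025, ∠ ≈ 87.14°
pole (1 + j10000·1) = 1 + j10000 → |·| ≈ 10000, ∠ ≈ 89.99°
pole (1 + j10000·0.001) = 1 + j10 → |·| ≈ 10.05, ∠ ≈ 84.29°
∠L = (89.86° + 87.14°) − (89.99° + 84.29°) = 2.72°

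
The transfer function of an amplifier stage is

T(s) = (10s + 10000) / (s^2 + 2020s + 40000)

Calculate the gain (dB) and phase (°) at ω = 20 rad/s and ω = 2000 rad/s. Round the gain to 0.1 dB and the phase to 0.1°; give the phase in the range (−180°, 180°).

ω = 20: -15.1 dB, -44.4°; ω = 2000: -48.1 dB, -71.0°

Substitute s = j20:
Numerator: 10(j20) + 10000 = 10000 + j200
Denominator: (j20)^2 + 2020(j20) + 40000 = 39600 + j40400
|N| = √(10000² + 200²) ≈ 10002, ∠N ≈ 1.15°
|D| = √(39600² + 40400²) ≈ 56571, ∠D ≈ 45.57°
|T| = 10002 / 56571 ≈ 0.1768
Gain = 20 log₁₀(0.1768) ≈ -15.05 dB
∠T = 1.15° − 45.57° = -44.42°

Substitute s = j2000:
Numerator: 10(j2000) + 10000 = 10000 + j20000
Denominator: (j2000)^2 + 2020(j2000) + 40000 = -3960000 + j4040000
|N| = √(10000² + 20000²) ≈ 22361, ∠N ≈ 63.43°
|D| = √(3960000² + 4040000²) ≈ 5.6571e+06, ∠D ≈ 134.43°
|T| = 22361 / 5.6571e+06 ≈ 0.0039527
Gain = 20 log₁₀(0.0039527) ≈ -48.06 dB
∠T = 63.43° − 134.43° = -71.00°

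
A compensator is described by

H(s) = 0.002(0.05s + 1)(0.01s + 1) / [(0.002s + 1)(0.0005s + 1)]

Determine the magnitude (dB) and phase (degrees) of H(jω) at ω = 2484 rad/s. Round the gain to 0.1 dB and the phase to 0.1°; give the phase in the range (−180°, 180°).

-2.3 dB, 47.5°

At ω = 2484 rad/s:
zero (1 + j2484·0.05) = 1 + j124.2 → |·| ≈ 124.2, ∠ ≈ 89.54°
zero (1 + j2484·0.01) = 1 + j24.84 → |·| ≈ 24.86, ∠ ≈ 87.69°
pole (1 + j2484·0.002) = 1 + j4.968 → |·| ≈ 5.0676, ∠ ≈ 78.62°
pole (1 + j2484·0.0005) = 1 + j1.242 → |·| ≈ 1.5945, ∠ ≈ 51.16°
|H| = 0.002 · 124.2 · 24.86 / (5.0676 · 1.5945) ≈ 0.76423
Gain = 20 log₁₀(0.76423) ≈ -2.34 dB
∠H = (89.54° + 87.69°) − (78.62° + 51.16°) = 47.45°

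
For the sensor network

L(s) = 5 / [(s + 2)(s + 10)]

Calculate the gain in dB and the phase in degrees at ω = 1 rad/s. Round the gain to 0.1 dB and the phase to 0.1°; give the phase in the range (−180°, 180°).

At s = jω = j1:
pole (s+2): 2 + j1 → |·| = √(2²+1²) = √5 ≈ 2.2361, ∠ = arctan(1/2) ≈ 26.57°
pole (s+10): 10 + j1 → |·| = √(10²+1²) = √101 ≈ 10.05, ∠ = arctan(1/10) ≈ 5.71°
|L| = 5 / 22.473 ≈ 0.22249
Gain = 20 log₁₀(0.22249) ≈ -13.05 dB
∠L = 0.00° − 32.28° = -32.28°

-13.1 dB, -32.3°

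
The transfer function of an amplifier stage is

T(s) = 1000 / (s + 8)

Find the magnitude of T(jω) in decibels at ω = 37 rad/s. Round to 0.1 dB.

Substitute s = j37:
Numerator: 1000 = 1000 + j0
Denominator: (j37) + 8 = 8 + j37
|N| = √(1000² + 0²) ≈ 1000, ∠N ≈ 0.00°
|D| = √(8² + 37²) ≈ 37.855, ∠D ≈ 77.80°
|T| = 1000 / 37.855 ≈ 26.417
Gain = 20 log₁₀(26.417) ≈ 28.44 dB

28.4 dB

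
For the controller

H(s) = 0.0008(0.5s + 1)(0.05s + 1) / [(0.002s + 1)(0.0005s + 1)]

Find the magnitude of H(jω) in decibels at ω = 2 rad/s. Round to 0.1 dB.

At ω = 2 rad/s:
zero (1 + j2·0.5) = 1 + j1 → |·| ≈ 1.4142, ∠ ≈ 45.00°
zero (1 + j2·0.05) = 1 + j0.1 → |·| ≈ 1.005, ∠ ≈ 5.71°
pole (1 + j2·0.002) = 1 + j0.004 → |·| ≈ 1, ∠ ≈ 0.23°
pole (1 + j2·0.0005) = 1 + j0.001 → |·| ≈ 1, ∠ ≈ 0.06°
|H| = 0.0008 · 1.4142 · 1.005 / (1 · 1) ≈ 0.001137
Gain = 20 log₁₀(0.001137) ≈ -58.88 dB

-58.9 dB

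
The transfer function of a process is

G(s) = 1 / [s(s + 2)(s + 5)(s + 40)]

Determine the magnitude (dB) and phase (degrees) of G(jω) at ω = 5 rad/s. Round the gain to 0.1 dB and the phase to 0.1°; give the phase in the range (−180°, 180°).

At s = jω = j5:
pole (s+2): 2 + j5 → |·| = √(2²+5²) = √29 ≈ 5.3852, ∠ = arctan(5/2) ≈ 68.20°
pole (s+5): 5 + j5 → |·| = √(5²+5²) = √50 ≈ 7.0711, ∠ = arctan(5/5) ≈ 45.00°
pole (s+40): 40 + j5 → |·| = √(40²+5²) = √1625 ≈ 40.311, ∠ = arctan(5/40) ≈ 7.13°
pole at origin: |s| = 5, ∠ = 90.00° (in denominator)
|G| = 1 / 7675.1 ≈ 0.00013029
Gain = 20 log₁₀(0.00013029) ≈ -77.70 dB
∠G = 0.00° − 210.33° = -210.33° ≡ 149.67° (principal value)

-77.7 dB, 149.7°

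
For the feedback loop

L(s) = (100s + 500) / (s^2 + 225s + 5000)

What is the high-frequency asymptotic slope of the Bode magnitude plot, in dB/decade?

Each pole contributes −20 dB/decade at high frequency; each zero contributes +20 dB/decade.
Net: 1 zero(s) − 2 pole(s) → -20 dB/decade.

-20 dB/decade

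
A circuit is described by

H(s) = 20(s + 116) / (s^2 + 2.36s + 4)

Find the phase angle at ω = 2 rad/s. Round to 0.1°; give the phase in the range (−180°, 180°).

-89.0°

At s = jω = j2:
zero (s+116): 116 + j2 → |·| = √(116²+2²) = √13460 ≈ 116.02, ∠ = arctan(2/116) ≈ 0.99°
quadratic: (j2)² + 2.36·j2 + 4 = 0 + j4.72 → |·| ≈ 4.72, ∠ ≈ 90.00°
∠H = 0.99° − 90.00° = -89.01°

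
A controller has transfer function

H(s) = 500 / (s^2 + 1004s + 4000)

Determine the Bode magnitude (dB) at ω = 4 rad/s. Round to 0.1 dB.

Substitute s = j4:
Numerator: 500 = 500 + j0
Denominator: (j4)^2 + 1004(j4) + 4000 = 3984 + j4016
|N| = √(500² + 0²) ≈ 500, ∠N ≈ 0.00°
|D| = √(3984² + 4016²) ≈ 5656.9, ∠D ≈ 45.23°
|H| = 500 / 5656.9 ≈ 0.088388
Gain = 20 log₁₀(0.088388) ≈ -21.07 dB

-21.1 dB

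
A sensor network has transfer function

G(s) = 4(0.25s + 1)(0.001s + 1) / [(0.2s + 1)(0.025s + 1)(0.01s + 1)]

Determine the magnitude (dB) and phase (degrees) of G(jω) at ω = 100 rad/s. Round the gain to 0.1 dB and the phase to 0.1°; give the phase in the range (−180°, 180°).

At ω = 100 rad/s:
zero (1 + j100·0.25) = 1 + j25 → |·| ≈ 25.02, ∠ ≈ 87.71°
zero (1 + j100·0.001) = 1 + j0.1 → |·| ≈ 1.005, ∠ ≈ 5.71°
pole (1 + j100·0.2) = 1 + j20 → |·| ≈ 20.025, ∠ ≈ 87.14°
pole (1 + j100·0.025) = 1 + j2.5 → |·| ≈ 2.6926, ∠ ≈ 68.20°
pole (1 + j100·0.01) = 1 + j1 → |·| ≈ 1.4142, ∠ ≈ 45.00°
|G| = 4 · 25.02 · 1.005 / (20.025 · 2.6926 · 1.4142) ≈ 1.319
Gain = 20 log₁₀(1.319) ≈ 2.40 dB
∠G = (87.71° + 5.71°) − (87.14° + 68.20° + 45.00°) = -106.92°

2.4 dB, -106.9°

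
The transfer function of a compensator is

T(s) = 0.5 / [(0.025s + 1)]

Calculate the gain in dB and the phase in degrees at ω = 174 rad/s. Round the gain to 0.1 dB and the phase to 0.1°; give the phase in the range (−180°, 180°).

-19.0 dB, -77.1°

At ω = 174 rad/s:
pole (1 + j174·0.025) = 1 + j4.35 → |·| ≈ 4.4635, ∠ ≈ 77.05°
|T| = 0.5 · 1 / (4.4635) ≈ 0.11202
Gain = 20 log₁₀(0.11202) ≈ -19.01 dB
∠T = (0°) − (77.05°) = -77.05°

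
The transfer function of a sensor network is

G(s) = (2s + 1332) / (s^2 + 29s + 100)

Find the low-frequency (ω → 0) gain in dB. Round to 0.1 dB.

22.5 dB

G(0) = 1332 / 100 = 13.32
20 log₁₀(13.32) ≈ 22.49 dB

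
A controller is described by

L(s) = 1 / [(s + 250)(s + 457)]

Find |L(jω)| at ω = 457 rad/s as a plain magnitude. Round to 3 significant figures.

2.97e-06

At s = jω = j457:
pole (s+250): 250 + j457 → |·| = √(250²+457²) = √271349 ≈ 520.91, ∠ = arctan(457/250) ≈ 61.32°
pole (s+457): 457 + j457 → |·| = √(457²+457²) = √417698 ≈ 646.3, ∠ = arctan(457/457) ≈ 45.00°
|L| = 1 / 3.3666e+05 ≈ 2.9704e-06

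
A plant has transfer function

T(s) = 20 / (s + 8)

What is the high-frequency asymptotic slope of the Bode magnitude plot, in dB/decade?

-20 dB/decade

Each pole contributes −20 dB/decade at high frequency; each zero contributes +20 dB/decade.
Net: 0 zero(s) − 1 pole(s) → -20 dB/decade.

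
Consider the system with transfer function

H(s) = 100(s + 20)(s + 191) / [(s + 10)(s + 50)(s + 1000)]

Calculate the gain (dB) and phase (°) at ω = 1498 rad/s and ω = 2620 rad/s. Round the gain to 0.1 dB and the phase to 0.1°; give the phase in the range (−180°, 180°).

At s = jω = j1498:
zero (s+20): 20 + j1498 → |·| = √(20²+1498²) = √2244404 ≈ 1498.1, ∠ = arctan(1498/20) ≈ 89.24°
zero (s+191): 191 + j1498 → |·| = √(191²+1498²) = √2280485 ≈ 1510.1, ∠ = arctan(1498/191) ≈ 82.73°
pole (s+10): 10 + j1498 → |·| = √(10²+1498²) = √2244104 ≈ 1498, ∠ = arctan(1498/10) ≈ 89.62°
pole (s+50): 50 + j1498 → |·| = √(50²+1498²) = √2246504 ≈ 1498.8, ∠ = arctan(1498/50) ≈ 88.09°
pole (s+1000): 1000 + j1498 → |·| = √(1000²+1498²) = √3244004 ≈ 1801.1, ∠ = arctan(1498/1000) ≈ 56.27°
|H| = 100 · 2.2623e+06 / 4.0438e+09 ≈ 0.055945
Gain = 20 log₁₀(0.055945) ≈ -25.04 dB
∠H = 171.97° − 233.98° = -62.01°

At s = jω = j2620:
zero (s+20): 20 + j2620 → |·| = √(20²+2620²) = √6864800 ≈ 2620.1, ∠ = arctan(2620/20) ≈ 89.56°
zero (s+191): 191 + j2620 → |·| = √(191²+2620²) = √6900881 ≈ 2627, ∠ = arctan(2620/191) ≈ 85.83°
pole (s+10): 10 + j2620 → |·| = √(10²+2620²) = √6864500 ≈ 2620, ∠ = arctan(2620/10) ≈ 89.78°
pole (s+50): 50 + j2620 → |·| = √(50²+2620²) = √6866900 ≈ 2620.5, ∠ = arctan(2620/50) ≈ 88.91°
pole (s+1000): 1000 + j2620 → |·| = √(1000²+2620²) = √7864400 ≈ 2804.4, ∠ = arctan(2620/1000) ≈ 69.11°
|H| = 100 · 6.883e+06 / 1.9254e+10 ≈ 0.035748
Gain = 20 log₁₀(0.035748) ≈ -28.93 dB
∠H = 175.39° − 247.80° = -72.41°

ω = 1498: -25.0 dB, -62.0°; ω = 2620: -28.9 dB, -72.4°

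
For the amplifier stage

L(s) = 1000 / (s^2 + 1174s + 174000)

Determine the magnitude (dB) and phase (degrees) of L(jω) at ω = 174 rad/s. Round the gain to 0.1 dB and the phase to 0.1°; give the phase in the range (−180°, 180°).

Substitute s = j174:
Numerator: 1000 = 1000 + j0
Denominator: (j174)^2 + 1174(j174) + 174000 = 143724 + j204276
|N| = √(1000² + 0²) ≈ 1000, ∠N ≈ 0.00°
|D| = √(143724² + 204276²) ≈ 2.4977e+05, ∠D ≈ 54.87°
|L| = 1000 / 2.4977e+05 ≈ 0.0040037
Gain = 20 log₁₀(0.0040037) ≈ -47.95 dB
∠L = 0.00° − 54.87° = -54.87°

-48.0 dB, -54.9°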